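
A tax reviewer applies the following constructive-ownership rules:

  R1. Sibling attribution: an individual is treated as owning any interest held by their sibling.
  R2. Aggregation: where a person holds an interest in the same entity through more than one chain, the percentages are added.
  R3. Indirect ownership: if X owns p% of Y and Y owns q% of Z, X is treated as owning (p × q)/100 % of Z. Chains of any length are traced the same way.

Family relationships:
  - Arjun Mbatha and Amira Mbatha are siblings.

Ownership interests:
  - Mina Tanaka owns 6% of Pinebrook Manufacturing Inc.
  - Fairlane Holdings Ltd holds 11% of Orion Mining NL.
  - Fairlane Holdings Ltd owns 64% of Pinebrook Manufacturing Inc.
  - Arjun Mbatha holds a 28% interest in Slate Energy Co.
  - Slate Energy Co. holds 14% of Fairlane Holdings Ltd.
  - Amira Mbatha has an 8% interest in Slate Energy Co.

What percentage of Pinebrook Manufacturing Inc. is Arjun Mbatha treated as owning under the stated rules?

3.2256%

By sibling attribution (R1), Arjun Mbatha is treated as also owning Amira Mbatha's interest in Slate Energy Co, giving 28% + 8% = 36%.
Chain via Slate Energy Co. → Fairlane Holdings Ltd (R3): 36% × 14% × 64% = 3.2256% of Pinebrook Manufacturing Inc.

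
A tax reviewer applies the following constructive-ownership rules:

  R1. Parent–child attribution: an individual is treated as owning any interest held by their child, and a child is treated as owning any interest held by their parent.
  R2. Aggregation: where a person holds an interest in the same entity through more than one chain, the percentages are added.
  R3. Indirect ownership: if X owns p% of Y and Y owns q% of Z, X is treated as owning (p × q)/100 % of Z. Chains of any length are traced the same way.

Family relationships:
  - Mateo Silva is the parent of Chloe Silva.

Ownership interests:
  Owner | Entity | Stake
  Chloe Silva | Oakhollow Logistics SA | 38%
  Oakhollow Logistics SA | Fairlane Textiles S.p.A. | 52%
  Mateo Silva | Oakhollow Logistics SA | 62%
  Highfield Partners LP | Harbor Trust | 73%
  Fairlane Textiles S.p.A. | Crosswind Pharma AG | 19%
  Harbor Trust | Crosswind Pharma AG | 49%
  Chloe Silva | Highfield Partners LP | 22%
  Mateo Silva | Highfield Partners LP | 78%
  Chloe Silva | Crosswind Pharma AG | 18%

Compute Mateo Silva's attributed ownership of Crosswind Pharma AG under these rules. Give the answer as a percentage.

63.65%

By parent–child attribution (R1), Mateo Silva is treated as also owning Chloe Silva's interest in Oakhollow Logistics SA, giving 62% + 38% = 100%.
By parent–child attribution (R1), Mateo Silva is treated as also owning Chloe Silva's interest in Highfield Partners LP, giving 78% + 22% = 100%.
By parent–child attribution (R1), Mateo Silva is treated as owning Chloe Silva's 18% interest in Crosswind Pharma AG.
Chain via Oakhollow Logistics SA → Fairlane Textiles S.p.A. (R3): 100% × 52% × 19% = 9.88% of Crosswind Pharma AG.
Chain via Highfield Partners LP → Harbor Trust (R3): 100% × 73% × 49% = 35.77% of Crosswind Pharma AG.
Direct interest in Crosswind Pharma AG: 18%.
Aggregating (R2): 9.88% + 35.77% + 18% = 63.65%.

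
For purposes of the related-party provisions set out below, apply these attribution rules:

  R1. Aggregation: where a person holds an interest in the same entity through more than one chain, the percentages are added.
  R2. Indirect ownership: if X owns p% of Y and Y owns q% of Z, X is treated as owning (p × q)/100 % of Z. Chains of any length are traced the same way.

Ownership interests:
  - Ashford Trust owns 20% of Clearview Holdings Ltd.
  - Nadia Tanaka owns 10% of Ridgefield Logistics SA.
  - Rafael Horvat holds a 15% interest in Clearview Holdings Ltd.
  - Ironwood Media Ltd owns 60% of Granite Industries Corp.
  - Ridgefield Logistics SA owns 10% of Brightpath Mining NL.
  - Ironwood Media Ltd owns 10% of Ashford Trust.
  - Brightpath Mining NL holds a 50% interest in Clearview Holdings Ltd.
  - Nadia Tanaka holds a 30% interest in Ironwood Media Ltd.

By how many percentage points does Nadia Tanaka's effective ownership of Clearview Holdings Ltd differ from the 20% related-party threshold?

18.9

Chain via Ridgefield Logistics SA → Brightpath Mining NL (R2): 10% × 10% × 50% = 0.5% of Clearview Holdings Ltd.
Chain via Ironwood Media Ltd → Ashford Trust (R2): 30% × 10% × 20% = 0.6% of Clearview Holdings Ltd.
Aggregating (R1): 0.5% + 0.6% = 1.1%.
1.1% falls short of the 20% threshold by 18.9 percentage points.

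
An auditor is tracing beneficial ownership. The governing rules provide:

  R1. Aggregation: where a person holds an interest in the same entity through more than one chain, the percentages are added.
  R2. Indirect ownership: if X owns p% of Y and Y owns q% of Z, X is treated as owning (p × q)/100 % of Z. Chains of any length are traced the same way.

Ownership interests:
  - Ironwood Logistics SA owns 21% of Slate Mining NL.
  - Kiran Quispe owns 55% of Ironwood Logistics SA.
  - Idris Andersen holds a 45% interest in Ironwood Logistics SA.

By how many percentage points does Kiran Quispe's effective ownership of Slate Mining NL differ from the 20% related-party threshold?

Chain via Ironwood Logistics SA (R2): 55% × 21% = 11.55% of Slate Mining NL.
11.55% falls short of the 20% threshold by 8.45 percentage points.

8.45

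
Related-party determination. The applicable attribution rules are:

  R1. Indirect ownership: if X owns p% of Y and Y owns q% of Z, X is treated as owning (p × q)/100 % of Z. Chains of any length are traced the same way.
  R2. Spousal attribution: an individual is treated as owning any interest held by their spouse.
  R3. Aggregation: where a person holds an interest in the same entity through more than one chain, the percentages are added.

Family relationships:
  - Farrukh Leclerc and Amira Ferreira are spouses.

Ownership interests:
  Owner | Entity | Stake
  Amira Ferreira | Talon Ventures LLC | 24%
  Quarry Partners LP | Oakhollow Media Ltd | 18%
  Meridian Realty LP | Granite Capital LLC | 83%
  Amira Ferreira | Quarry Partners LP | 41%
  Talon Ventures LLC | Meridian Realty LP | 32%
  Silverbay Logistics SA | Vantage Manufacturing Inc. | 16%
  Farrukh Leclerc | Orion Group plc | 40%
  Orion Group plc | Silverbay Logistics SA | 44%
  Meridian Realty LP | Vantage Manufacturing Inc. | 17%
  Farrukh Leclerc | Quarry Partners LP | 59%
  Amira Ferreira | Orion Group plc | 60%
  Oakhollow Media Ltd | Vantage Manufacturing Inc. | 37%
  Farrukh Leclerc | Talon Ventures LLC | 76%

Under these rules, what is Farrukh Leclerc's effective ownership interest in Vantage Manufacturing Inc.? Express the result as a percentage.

19.14%

By spousal attribution (R2), Farrukh Leclerc is treated as also owning Amira Ferreira's interest in Quarry Partners LP, giving 59% + 41% = 100%.
By spousal attribution (R2), Farrukh Leclerc is treated as also owning Amira Ferreira's interest in Orion Group plc, giving 40% + 60% = 100%.
By spousal attribution (R2), Farrukh Leclerc is treated as also owning Amira Ferreira's interest in Talon Ventures LLC, giving 76% + 24% = 100%.
Chain via Quarry Partners LP → Oakhollow Media Ltd (R1): 100% × 18% × 37% = 6.66% of Vantage Manufacturing Inc.
Chain via Orion Group plc → Silverbay Logistics SA (R1): 100% × 44% × 16% = 7.04% of Vantage Manufacturing Inc.
Chain via Talon Ventures LLC → Meridian Realty LP (R1): 100% × 32% × 17% = 5.44% of Vantage Manufacturing Inc.
Aggregating (R3): 6.66% + 7.04% + 5.44% = 19.14%.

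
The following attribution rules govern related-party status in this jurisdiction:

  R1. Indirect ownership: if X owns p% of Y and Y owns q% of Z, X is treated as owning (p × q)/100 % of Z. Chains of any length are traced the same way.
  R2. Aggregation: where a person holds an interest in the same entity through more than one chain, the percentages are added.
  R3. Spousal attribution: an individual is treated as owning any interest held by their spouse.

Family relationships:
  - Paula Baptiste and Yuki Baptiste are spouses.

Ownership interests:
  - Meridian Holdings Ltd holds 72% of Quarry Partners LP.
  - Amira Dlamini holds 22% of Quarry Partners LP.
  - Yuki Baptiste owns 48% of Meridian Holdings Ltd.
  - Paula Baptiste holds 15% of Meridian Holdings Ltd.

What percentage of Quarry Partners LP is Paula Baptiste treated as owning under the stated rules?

45.36%

By spousal attribution (R3), Paula Baptiste is treated as also owning Yuki Baptiste's interest in Meridian Holdings Ltd, giving 15% + 48% = 63%.
Chain via Meridian Holdings Ltd (R1): 63% × 72% = 45.36% of Quarry Partners LP.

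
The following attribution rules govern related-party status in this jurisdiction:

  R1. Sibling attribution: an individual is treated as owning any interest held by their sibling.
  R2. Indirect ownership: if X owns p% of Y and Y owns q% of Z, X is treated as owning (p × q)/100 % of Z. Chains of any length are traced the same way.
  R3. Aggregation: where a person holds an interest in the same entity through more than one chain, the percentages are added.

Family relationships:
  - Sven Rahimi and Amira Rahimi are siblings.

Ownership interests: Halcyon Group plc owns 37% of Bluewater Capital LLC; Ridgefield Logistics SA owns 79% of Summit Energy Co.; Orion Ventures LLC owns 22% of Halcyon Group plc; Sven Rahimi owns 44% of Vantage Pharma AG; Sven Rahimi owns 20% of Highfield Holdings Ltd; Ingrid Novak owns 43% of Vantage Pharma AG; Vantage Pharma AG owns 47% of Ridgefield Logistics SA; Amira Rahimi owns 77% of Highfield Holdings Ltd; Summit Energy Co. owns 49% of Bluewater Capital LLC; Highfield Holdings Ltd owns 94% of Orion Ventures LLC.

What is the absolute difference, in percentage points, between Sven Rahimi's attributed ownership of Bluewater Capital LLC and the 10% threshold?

By sibling attribution (R1), Sven Rahimi is treated as also owning Amira Rahimi's interest in Highfield Holdings Ltd, giving 20% + 77% = 97%.
Chain via Vantage Pharma AG → Ridgefield Logistics SA → Summit Energy Co. (R2): 44% × 47% × 79% × 49% = 8.005228% of Bluewater Capital LLC.
Chain via Highfield Holdings Ltd → Orion Ventures LLC → Halcyon Group plc (R2): 97% × 94% × 22% × 37% = 7.422052% of Bluewater Capital LLC.
Aggregating (R3): 8.005228% + 7.422052% = 15.42728%.
15.42728% exceeds the 10% threshold by 5.42728 percentage points.

5.42728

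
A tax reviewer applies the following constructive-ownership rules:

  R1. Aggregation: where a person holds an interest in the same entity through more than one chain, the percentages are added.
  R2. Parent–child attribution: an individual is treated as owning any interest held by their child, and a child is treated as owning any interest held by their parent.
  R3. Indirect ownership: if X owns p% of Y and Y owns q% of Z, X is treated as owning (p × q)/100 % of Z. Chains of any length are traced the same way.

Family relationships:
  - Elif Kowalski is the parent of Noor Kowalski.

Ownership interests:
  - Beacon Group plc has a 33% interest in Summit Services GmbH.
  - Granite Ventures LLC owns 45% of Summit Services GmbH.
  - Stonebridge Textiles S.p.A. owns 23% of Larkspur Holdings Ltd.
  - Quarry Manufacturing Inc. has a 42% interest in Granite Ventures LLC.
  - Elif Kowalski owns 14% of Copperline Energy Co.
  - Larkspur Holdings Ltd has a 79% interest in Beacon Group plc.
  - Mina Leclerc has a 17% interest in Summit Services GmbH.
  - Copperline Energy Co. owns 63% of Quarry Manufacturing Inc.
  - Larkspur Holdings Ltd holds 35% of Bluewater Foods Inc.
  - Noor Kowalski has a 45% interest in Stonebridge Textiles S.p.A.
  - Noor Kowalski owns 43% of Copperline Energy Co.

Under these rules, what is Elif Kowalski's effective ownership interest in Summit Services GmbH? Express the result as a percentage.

9.485235%

By parent–child attribution (R2), Elif Kowalski is treated as also owning Noor Kowalski's interest in Copperline Energy Co, giving 14% + 43% = 57%.
By parent–child attribution (R2), Elif Kowalski is treated as owning Noor Kowalski's 45% interest in Stonebridge Textiles S.p.A.
Chain via Copperline Energy Co. → Quarry Manufacturing Inc. → Granite Ventures LLC (R3): 57% × 63% × 42% × 45% = 6.78699% of Summit Services GmbH.
Chain via Stonebridge Textiles S.p.A. → Larkspur Holdings Ltd → Beacon Group plc (R3): 45% × 23% × 79% × 33% = 2.698245% of Summit Services GmbH.
Aggregating (R1): 6.78699% + 2.698245% = 9.485235%.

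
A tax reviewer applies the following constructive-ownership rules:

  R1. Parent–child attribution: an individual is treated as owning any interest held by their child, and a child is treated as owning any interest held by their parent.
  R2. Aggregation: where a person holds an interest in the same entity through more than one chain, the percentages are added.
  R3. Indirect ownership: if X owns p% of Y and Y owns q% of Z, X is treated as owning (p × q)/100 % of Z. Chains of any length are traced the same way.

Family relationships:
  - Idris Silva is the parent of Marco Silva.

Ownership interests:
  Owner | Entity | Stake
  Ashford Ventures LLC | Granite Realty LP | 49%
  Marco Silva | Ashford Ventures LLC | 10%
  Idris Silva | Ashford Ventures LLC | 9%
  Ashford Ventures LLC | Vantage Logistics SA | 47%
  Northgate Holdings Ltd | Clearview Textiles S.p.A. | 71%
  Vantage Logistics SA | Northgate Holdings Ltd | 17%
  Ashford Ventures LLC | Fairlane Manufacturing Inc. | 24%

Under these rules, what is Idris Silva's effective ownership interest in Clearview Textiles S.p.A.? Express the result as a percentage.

By parent–child attribution (R1), Idris Silva is treated as also owning Marco Silva's interest in Ashford Ventures LLC, giving 9% + 10% = 19%.
Chain via Ashford Ventures LLC → Vantage Logistics SA → Northgate Holdings Ltd (R3): 19% × 47% × 17% × 71% = 1.077851% of Clearview Textiles S.p.A.

1.077851%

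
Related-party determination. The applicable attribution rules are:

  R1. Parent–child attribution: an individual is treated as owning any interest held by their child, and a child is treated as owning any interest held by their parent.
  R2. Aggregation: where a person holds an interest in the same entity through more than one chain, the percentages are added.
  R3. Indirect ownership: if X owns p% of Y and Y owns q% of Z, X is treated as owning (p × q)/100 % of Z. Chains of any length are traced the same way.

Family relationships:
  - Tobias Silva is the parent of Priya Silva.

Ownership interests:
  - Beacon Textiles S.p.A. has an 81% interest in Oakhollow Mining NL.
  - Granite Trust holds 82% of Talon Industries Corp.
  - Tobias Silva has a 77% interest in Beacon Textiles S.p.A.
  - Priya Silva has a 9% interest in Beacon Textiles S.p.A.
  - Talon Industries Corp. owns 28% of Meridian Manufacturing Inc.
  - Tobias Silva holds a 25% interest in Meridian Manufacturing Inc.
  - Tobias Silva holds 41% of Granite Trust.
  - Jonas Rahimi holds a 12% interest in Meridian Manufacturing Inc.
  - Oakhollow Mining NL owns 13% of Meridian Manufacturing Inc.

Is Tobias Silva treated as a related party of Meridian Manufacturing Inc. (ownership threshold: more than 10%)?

Yes

By parent–child attribution (R1), Tobias Silva is treated as also owning Priya Silva's interest in Beacon Textiles S.p.A, giving 77% + 9% = 86%.
Chain via Beacon Textiles S.p.A. → Oakhollow Mining NL (R3): 86% × 81% × 13% = 9.0558% of Meridian Manufacturing Inc.
Chain via Granite Trust → Talon Industries Corp. (R3): 41% × 82% × 28% = 9.4136% of Meridian Manufacturing Inc.
Direct interest in Meridian Manufacturing Inc: 25%.
Aggregating (R2): 9.0558% + 9.4136% + 25% = 43.4694%.
43.4694% exceeds the 10% threshold, so Tobias is a related party to Meridian Manufacturing Inc.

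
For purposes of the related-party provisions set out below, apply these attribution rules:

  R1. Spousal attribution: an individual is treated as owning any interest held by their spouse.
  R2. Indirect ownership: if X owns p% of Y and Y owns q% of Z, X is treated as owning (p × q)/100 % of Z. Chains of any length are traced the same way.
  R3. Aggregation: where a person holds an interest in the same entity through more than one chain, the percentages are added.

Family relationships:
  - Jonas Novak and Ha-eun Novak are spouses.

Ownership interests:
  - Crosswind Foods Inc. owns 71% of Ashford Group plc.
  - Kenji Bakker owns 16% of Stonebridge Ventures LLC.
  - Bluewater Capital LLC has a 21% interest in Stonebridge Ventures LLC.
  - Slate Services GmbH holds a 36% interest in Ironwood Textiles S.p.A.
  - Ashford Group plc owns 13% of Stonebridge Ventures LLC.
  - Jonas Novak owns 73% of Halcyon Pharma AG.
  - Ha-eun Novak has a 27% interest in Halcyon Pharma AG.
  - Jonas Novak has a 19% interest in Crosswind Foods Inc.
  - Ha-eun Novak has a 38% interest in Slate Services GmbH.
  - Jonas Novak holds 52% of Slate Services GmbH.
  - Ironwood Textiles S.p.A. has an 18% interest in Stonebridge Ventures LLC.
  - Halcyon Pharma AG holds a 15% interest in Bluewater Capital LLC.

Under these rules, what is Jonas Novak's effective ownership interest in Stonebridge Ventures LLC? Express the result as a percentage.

10.7357%

By spousal attribution (R1), Jonas Novak is treated as also owning Ha-eun Novak's interest in Halcyon Pharma AG, giving 73% + 27% = 100%.
By spousal attribution (R1), Jonas Novak is treated as also owning Ha-eun Novak's interest in Slate Services GmbH, giving 52% + 38% = 90%.
Chain via Halcyon Pharma AG → Bluewater Capital LLC (R2): 100% × 15% × 21% = 3.15% of Stonebridge Ventures LLC.
Chain via Slate Services GmbH → Ironwood Textiles S.p.A. (R2): 90% × 36% × 18% = 5.832% of Stonebridge Ventures LLC.
Chain via Crosswind Foods Inc. → Ashford Group plc (R2): 19% × 71% × 13% = 1.7537% of Stonebridge Ventures LLC.
Aggregating (R3): 3.15% + 5.832% + 1.7537% = 10.7357%.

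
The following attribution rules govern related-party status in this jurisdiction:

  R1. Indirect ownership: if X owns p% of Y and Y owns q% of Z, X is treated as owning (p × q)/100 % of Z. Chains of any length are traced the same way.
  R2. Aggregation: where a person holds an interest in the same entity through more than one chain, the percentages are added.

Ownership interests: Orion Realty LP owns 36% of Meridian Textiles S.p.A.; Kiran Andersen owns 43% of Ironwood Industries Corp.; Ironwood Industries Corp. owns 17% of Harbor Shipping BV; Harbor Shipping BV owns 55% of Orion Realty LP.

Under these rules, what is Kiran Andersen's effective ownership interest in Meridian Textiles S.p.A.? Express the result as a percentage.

Chain via Ironwood Industries Corp. → Harbor Shipping BV → Orion Realty LP (R1): 43% × 17% × 55% × 36% = 1.44738% of Meridian Textiles S.p.A.

1.44738%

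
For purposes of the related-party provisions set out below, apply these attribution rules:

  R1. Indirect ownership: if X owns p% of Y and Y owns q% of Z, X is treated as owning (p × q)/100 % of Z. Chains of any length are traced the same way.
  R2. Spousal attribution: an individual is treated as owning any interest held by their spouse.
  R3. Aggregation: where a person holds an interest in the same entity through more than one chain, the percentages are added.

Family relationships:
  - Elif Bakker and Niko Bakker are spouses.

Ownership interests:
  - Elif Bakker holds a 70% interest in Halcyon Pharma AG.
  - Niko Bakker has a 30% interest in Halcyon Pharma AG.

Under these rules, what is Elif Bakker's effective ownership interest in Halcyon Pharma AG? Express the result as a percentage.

100%

By spousal attribution (R2), Elif Bakker is treated as also owning Niko Bakker's interest in Halcyon Pharma AG, giving 70% + 30% = 100%.
Direct interest in Halcyon Pharma AG: 100%.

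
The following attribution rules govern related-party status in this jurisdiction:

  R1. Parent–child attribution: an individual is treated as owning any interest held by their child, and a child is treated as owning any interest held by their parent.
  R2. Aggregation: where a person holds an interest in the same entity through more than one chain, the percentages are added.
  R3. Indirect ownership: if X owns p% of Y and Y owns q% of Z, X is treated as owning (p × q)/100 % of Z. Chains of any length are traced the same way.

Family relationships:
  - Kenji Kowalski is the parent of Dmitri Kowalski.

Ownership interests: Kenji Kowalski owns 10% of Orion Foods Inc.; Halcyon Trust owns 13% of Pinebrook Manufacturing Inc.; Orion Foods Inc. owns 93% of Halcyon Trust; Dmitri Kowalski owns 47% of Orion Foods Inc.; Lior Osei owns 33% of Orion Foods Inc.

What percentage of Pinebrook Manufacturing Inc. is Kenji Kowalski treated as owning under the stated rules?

6.8913%

By parent–child attribution (R1), Kenji Kowalski is treated as also owning Dmitri Kowalski's interest in Orion Foods Inc, giving 10% + 47% = 57%.
Chain via Orion Foods Inc. → Halcyon Trust (R3): 57% × 93% × 13% = 6.8913% of Pinebrook Manufacturing Inc.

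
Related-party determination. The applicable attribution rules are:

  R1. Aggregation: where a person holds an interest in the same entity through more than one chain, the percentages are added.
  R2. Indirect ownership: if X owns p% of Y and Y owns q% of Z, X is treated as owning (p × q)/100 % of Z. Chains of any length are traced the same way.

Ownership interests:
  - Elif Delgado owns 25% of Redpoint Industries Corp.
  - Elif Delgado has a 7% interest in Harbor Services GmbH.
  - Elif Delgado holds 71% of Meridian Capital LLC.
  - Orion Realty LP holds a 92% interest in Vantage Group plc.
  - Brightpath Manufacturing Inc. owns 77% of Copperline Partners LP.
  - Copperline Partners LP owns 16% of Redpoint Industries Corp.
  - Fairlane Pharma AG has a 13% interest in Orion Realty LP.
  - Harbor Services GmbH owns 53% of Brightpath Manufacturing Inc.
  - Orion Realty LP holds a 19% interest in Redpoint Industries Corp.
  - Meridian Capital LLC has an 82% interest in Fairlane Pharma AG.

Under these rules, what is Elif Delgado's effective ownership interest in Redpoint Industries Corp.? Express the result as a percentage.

Chain via Harbor Services GmbH → Brightpath Manufacturing Inc. → Copperline Partners LP (R2): 7% × 53% × 77% × 16% = 0.457072% of Redpoint Industries Corp.
Chain via Meridian Capital LLC → Fairlane Pharma AG → Orion Realty LP (R2): 71% × 82% × 13% × 19% = 1.438034% of Redpoint Industries Corp.
Direct interest in Redpoint Industries Corp: 25%.
Aggregating (R1): 0.457072% + 1.438034% + 25% = 26.895106%.

26.895106%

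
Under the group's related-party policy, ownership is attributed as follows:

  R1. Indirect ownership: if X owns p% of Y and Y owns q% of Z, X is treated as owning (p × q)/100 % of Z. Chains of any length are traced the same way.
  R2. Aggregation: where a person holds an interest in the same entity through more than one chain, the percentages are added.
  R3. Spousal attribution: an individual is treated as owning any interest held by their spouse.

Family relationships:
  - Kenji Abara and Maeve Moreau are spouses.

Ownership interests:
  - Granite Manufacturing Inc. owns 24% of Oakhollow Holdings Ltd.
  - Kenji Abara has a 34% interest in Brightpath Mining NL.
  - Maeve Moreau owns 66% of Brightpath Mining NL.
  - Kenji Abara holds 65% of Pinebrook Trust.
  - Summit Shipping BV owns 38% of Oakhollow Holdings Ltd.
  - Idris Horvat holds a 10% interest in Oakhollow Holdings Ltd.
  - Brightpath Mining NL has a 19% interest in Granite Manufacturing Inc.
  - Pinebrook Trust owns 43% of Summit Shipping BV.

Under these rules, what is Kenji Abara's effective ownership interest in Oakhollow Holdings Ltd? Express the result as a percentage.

By spousal attribution (R3), Kenji Abara is treated as also owning Maeve Moreau's interest in Brightpath Mining NL, giving 34% + 66% = 100%.
Chain via Brightpath Mining NL → Granite Manufacturing Inc. (R1): 100% × 19% × 24% = 4.56% of Oakhollow Holdings Ltd.
Chain via Pinebrook Trust → Summit Shipping BV (R1): 65% × 43% × 38% = 10.621% of Oakhollow Holdings Ltd.
Aggregating (R2): 4.56% + 10.621% = 15.181%.

15.181%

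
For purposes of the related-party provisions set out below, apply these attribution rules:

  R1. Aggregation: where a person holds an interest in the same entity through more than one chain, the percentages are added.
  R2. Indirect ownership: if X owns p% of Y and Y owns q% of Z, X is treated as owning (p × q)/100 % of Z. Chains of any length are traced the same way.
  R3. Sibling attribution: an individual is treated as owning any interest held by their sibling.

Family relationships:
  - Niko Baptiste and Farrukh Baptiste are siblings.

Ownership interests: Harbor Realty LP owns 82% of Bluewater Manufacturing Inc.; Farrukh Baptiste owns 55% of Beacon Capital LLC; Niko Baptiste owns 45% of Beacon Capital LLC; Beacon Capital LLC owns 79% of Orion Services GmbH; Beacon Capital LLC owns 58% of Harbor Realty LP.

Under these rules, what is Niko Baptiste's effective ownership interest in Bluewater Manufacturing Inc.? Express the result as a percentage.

By sibling attribution (R3), Niko Baptiste is treated as also owning Farrukh Baptiste's interest in Beacon Capital LLC, giving 45% + 55% = 100%.
Chain via Beacon Capital LLC → Harbor Realty LP (R2): 100% × 58% × 82% = 47.56% of Bluewater Manufacturing Inc.

47.56%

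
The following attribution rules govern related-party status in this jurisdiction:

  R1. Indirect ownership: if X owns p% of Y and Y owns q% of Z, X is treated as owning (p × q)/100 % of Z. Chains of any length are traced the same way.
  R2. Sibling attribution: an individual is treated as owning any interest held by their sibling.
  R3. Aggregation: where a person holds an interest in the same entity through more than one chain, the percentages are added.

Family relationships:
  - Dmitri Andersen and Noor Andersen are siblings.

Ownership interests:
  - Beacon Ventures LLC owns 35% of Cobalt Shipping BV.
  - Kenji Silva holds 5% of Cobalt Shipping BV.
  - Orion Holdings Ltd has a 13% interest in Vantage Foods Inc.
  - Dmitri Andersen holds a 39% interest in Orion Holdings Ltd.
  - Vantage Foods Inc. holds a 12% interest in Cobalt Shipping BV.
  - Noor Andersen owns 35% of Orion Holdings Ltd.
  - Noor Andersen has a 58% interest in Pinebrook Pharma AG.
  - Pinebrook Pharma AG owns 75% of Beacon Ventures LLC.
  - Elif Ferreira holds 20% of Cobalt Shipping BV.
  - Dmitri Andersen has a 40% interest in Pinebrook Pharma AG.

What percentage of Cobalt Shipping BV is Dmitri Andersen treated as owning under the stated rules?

26.8794%

By sibling attribution (R2), Dmitri Andersen is treated as also owning Noor Andersen's interest in Pinebrook Pharma AG, giving 40% + 58% = 98%.
By sibling attribution (R2), Dmitri Andersen is treated as also owning Noor Andersen's interest in Orion Holdings Ltd, giving 39% + 35% = 74%.
Chain via Pinebrook Pharma AG → Beacon Ventures LLC (R1): 98% × 75% × 35% = 25.725% of Cobalt Shipping BV.
Chain via Orion Holdings Ltd → Vantage Foods Inc. (R1): 74% × 13% × 12% = 1.1544% of Cobalt Shipping BV.
Aggregating (R3): 25.725% + 1.1544% = 26.8794%.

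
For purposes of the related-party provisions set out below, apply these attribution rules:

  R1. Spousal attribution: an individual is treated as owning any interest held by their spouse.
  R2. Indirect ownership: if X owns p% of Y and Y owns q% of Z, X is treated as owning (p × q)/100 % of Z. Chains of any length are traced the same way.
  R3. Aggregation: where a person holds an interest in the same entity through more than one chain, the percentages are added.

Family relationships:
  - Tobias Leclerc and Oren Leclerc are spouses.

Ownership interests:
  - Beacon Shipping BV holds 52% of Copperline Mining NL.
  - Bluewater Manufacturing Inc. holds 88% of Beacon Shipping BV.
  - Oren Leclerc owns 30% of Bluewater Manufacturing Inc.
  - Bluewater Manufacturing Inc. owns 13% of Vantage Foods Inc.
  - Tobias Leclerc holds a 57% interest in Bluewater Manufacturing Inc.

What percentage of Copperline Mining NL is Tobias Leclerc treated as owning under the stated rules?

By spousal attribution (R1), Tobias Leclerc is treated as also owning Oren Leclerc's interest in Bluewater Manufacturing Inc, giving 57% + 30% = 87%.
Chain via Bluewater Manufacturing Inc. → Beacon Shipping BV (R2): 87% × 88% × 52% = 39.8112% of Copperline Mining NL.

39.8112%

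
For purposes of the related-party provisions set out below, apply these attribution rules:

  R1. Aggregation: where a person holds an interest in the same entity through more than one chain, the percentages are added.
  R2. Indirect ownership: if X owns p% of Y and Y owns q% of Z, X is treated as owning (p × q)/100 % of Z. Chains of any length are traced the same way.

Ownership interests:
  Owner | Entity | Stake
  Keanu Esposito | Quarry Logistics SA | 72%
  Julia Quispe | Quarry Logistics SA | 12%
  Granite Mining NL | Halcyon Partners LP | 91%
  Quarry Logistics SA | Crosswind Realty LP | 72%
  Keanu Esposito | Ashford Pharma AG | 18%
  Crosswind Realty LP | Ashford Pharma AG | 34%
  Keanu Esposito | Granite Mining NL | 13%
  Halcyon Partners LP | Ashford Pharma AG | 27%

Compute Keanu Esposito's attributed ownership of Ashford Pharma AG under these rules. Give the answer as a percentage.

Chain via Granite Mining NL → Halcyon Partners LP (R2): 13% × 91% × 27% = 3.1941% of Ashford Pharma AG.
Chain via Quarry Logistics SA → Crosswind Realty LP (R2): 72% × 72% × 34% = 17.6256% of Ashford Pharma AG.
Direct interest in Ashford Pharma AG: 18%.
Aggregating (R1): 3.1941% + 17.6256% + 18% = 38.8197%.

38.8197%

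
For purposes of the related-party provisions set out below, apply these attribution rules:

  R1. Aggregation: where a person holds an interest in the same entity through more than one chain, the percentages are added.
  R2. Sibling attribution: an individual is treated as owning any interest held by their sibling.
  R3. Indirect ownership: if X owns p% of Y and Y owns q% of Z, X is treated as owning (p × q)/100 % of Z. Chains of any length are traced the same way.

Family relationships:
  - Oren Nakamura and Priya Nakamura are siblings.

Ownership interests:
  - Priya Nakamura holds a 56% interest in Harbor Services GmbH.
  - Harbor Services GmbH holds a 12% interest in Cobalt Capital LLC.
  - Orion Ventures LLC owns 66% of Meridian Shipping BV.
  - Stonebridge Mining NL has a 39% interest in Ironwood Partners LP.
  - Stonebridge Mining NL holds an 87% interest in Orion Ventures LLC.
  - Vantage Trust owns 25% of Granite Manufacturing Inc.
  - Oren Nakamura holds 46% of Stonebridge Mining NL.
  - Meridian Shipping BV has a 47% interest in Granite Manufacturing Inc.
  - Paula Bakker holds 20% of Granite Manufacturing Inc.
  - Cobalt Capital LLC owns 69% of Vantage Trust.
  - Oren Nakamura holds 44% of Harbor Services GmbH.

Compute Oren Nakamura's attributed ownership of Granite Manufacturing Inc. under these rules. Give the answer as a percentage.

By sibling attribution (R2), Oren Nakamura is treated as also owning Priya Nakamura's interest in Harbor Services GmbH, giving 44% + 56% = 100%.
Chain via Harbor Services GmbH → Cobalt Capital LLC → Vantage Trust (R3): 100% × 12% × 69% × 25% = 2.07% of Granite Manufacturing Inc.
Chain via Stonebridge Mining NL → Orion Ventures LLC → Meridian Shipping BV (R3): 46% × 87% × 66% × 47% = 12.414204% of Granite Manufacturing Inc.
Aggregating (R1): 2.07% + 12.414204% = 14.484204%.

14.484204%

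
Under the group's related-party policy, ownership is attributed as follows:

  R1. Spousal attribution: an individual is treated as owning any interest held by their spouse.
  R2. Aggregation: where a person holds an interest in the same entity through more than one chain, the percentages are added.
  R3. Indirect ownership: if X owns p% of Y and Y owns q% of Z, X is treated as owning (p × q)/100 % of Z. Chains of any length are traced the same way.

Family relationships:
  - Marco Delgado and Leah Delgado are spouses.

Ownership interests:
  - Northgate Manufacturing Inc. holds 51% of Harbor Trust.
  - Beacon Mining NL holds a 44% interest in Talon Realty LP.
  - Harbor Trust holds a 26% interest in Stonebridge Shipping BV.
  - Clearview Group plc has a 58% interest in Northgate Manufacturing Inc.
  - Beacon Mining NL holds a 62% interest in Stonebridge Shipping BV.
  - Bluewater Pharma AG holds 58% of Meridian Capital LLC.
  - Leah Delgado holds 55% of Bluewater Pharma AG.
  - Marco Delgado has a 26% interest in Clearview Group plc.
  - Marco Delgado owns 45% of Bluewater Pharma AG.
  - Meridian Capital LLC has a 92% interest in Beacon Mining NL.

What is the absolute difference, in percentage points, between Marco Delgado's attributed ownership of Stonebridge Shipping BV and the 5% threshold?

30.082808

By spousal attribution (R1), Marco Delgado is treated as also owning Leah Delgado's interest in Bluewater Pharma AG, giving 45% + 55% = 100%.
Chain via Bluewater Pharma AG → Meridian Capital LLC → Beacon Mining NL (R3): 100% × 58% × 92% × 62% = 33.0832% of Stonebridge Shipping BV.
Chain via Clearview Group plc → Northgate Manufacturing Inc. → Harbor Trust (R3): 26% × 58% × 51% × 26% = 1.999608% of Stonebridge Shipping BV.
Aggregating (R2): 33.0832% + 1.999608% = 35.082808%.
35.082808% exceeds the 5% threshold by 30.082808 percentage points.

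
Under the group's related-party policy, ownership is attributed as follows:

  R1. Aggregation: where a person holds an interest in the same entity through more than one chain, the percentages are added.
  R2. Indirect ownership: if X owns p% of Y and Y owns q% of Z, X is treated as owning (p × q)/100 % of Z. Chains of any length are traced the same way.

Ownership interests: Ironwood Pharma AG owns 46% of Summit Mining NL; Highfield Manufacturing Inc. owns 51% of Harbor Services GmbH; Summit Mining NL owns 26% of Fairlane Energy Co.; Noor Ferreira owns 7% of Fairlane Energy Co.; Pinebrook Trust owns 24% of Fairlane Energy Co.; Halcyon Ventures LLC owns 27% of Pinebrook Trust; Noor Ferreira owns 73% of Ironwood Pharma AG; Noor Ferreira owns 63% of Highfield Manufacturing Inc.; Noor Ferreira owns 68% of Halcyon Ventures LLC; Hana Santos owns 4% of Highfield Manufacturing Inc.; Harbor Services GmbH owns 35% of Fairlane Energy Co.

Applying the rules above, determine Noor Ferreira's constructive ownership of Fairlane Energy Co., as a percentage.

Chain via Ironwood Pharma AG → Summit Mining NL (R2): 73% × 46% × 26% = 8.7308% of Fairlane Energy Co.
Chain via Highfield Manufacturing Inc. → Harbor Services GmbH (R2): 63% × 51% × 35% = 11.2455% of Fairlane Energy Co.
Chain via Halcyon Ventures LLC → Pinebrook Trust (R2): 68% × 27% × 24% = 4.4064% of Fairlane Energy Co.
Direct interest in Fairlane Energy Co: 7%.
Aggregating (R1): 8.7308% + 11.2455% + 4.4064% + 7% = 31.3827%.

31.3827%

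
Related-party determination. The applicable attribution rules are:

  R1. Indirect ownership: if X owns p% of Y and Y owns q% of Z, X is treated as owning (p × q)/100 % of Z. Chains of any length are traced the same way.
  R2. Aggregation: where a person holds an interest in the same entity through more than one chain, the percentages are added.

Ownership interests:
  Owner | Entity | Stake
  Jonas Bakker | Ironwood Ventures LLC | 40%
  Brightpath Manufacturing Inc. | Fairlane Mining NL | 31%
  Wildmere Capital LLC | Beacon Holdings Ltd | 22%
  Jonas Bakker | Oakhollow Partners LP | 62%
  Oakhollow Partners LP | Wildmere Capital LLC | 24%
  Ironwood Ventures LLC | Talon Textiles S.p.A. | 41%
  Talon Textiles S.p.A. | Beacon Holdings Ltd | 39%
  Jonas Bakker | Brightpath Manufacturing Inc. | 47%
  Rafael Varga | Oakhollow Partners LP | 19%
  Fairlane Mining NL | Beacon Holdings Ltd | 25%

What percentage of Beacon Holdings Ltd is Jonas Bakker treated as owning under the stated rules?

13.3121%

Chain via Brightpath Manufacturing Inc. → Fairlane Mining NL (R1): 47% × 31% × 25% = 3.6425% of Beacon Holdings Ltd.
Chain via Oakhollow Partners LP → Wildmere Capital LLC (R1): 62% × 24% × 22% = 3.2736% of Beacon Holdings Ltd.
Chain via Ironwood Ventures LLC → Talon Textiles S.p.A. (R1): 40% × 41% × 39% = 6.396% of Beacon Holdings Ltd.
Aggregating (R2): 3.6425% + 3.2736% + 6.396% = 13.3121%.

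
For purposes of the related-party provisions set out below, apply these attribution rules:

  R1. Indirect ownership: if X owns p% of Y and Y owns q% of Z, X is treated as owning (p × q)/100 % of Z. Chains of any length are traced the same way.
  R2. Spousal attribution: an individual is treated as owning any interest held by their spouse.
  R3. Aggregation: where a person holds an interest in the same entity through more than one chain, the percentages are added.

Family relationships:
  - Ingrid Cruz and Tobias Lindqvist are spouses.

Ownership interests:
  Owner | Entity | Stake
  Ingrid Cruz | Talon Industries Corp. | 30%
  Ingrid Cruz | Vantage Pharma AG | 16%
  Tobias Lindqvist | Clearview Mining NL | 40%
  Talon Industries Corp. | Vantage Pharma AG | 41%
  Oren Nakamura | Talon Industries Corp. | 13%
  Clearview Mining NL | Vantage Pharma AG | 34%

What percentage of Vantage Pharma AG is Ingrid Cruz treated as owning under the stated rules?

By spousal attribution (R2), Ingrid Cruz is treated as owning Tobias Lindqvist's 40% interest in Clearview Mining NL.
Chain via Talon Industries Corp. (R1): 30% × 41% = 12.3% of Vantage Pharma AG.
Direct interest in Vantage Pharma AG: 16%.
Chain via Clearview Mining NL (R1): 40% × 34% = 13.6% of Vantage Pharma AG.
Aggregating (R3): 12.3% + 16% + 13.6% = 41.9%.

41.9%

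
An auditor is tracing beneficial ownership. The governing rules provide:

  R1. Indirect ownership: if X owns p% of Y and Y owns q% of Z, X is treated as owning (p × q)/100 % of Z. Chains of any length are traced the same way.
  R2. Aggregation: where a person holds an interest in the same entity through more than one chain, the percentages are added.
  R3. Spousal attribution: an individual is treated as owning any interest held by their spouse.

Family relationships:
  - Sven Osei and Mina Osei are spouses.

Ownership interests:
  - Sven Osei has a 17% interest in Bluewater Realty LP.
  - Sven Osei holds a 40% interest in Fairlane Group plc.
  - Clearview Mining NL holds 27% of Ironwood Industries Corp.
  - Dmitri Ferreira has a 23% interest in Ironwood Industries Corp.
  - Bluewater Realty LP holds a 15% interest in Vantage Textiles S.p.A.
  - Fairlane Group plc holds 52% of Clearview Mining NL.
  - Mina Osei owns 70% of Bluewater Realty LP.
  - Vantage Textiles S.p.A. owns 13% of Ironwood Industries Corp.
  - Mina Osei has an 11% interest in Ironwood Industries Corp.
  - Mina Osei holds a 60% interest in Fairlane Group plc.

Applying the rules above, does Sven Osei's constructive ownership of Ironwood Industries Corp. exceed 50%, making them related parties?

By spousal attribution (R3), Sven Osei is treated as also owning Mina Osei's interest in Bluewater Realty LP, giving 17% + 70% = 87%.
By spousal attribution (R3), Sven Osei is treated as also owning Mina Osei's interest in Fairlane Group plc, giving 40% + 60% = 100%.
By spousal attribution (R3), Sven Osei is treated as owning Mina Osei's 11% interest in Ironwood Industries Corp.
Chain via Bluewater Realty LP → Vantage Textiles S.p.A. (R1): 87% × 15% × 13% = 1.6965% of Ironwood Industries Corp.
Chain via Fairlane Group plc → Clearview Mining NL (R1): 100% × 52% × 27% = 14.04% of Ironwood Industries Corp.
Direct interest in Ironwood Industries Corp: 11%.
Aggregating (R2): 1.6965% + 14.04% + 11% = 26.7365%.
26.7365% does not exceed the 50% threshold, so Sven is not a related party to Ironwood Industries Corp.

No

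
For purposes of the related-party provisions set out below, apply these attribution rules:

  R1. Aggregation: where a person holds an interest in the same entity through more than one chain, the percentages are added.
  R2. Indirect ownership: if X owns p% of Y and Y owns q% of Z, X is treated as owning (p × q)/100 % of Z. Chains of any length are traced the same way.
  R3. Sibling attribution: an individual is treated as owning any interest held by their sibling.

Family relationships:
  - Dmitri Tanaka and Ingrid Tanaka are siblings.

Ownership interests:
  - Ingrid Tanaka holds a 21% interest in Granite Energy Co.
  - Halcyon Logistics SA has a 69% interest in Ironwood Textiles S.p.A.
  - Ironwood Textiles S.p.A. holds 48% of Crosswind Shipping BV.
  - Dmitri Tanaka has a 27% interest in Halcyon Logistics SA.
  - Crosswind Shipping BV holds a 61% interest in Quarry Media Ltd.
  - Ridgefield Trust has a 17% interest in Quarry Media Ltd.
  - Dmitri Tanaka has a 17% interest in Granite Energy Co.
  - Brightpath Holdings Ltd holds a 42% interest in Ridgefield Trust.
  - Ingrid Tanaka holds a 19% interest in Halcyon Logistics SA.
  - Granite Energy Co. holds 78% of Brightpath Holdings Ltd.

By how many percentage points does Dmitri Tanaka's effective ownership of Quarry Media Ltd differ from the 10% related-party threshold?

By sibling attribution (R3), Dmitri Tanaka is treated as also owning Ingrid Tanaka's interest in Granite Energy Co, giving 17% + 21% = 38%.
By sibling attribution (R3), Dmitri Tanaka is treated as also owning Ingrid Tanaka's interest in Halcyon Logistics SA, giving 27% + 19% = 46%.
Chain via Granite Energy Co. → Brightpath Holdings Ltd → Ridgefield Trust (R2): 38% × 78% × 42% × 17% = 2.116296% of Quarry Media Ltd.
Chain via Halcyon Logistics SA → Ironwood Textiles S.p.A. → Crosswind Shipping BV (R2): 46% × 69% × 48% × 61% = 9.293472% of Quarry Media Ltd.
Aggregating (R1): 2.116296% + 9.293472% = 11.409768%.
11.409768% exceeds the 10% threshold by 1.409768 percentage points.

1.409768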